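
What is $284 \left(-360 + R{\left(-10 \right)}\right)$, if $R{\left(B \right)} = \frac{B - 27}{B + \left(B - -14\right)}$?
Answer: $- \frac{301466}{3} \approx -1.0049 \cdot 10^{5}$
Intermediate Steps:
$R{\left(B \right)} = \frac{-27 + B}{14 + 2 B}$ ($R{\left(B \right)} = \frac{-27 + B}{B + \left(B + 14\right)} = \frac{-27 + B}{B + \left(14 + B\right)} = \frac{-27 + B}{14 + 2 B}$)
$284 \left(-360 + R{\left(-10 \right)}\right) = 284 \left(-360 + \frac{-27 - 10}{2 \left(7 - 10\right)}\right) = 284 \left(-360 + \frac{1}{2} \frac{1}{-3} \left(-37\right)\right) = 284 \left(-360 + \frac{1}{2} \left(- \frac{1}{3}\right) \left(-37\right)\right) = 284 \left(-360 + \frac{37}{6}\right) = 284 \left(- \frac{2123}{6}\right) = - \frac{301466}{3}$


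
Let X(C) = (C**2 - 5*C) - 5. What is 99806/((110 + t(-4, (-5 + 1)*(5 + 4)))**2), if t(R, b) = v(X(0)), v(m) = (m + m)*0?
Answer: 49903/6050 ≈ 8.2484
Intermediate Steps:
X(C) = -5 + C**2 - 5*C
v(m) = 0 (v(m) = (2*m)*0 = 0)
t(R, b) = 0
99806/((110 + t(-4, (-5 + 1)*(5 + 4)))**2) = 99806/((110 + 0)**2) = 99806/(110**2) = 99806/12100 = 99806*(1/12100) = 49903/6050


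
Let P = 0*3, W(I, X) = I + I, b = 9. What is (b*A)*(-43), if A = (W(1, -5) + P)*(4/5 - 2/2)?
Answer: 774/5 ≈ 154.80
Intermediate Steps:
W(I, X) = 2*I
P = 0
A = -⅖ (A = (2*1 + 0)*(4/5 - 2/2) = (2 + 0)*(4*(⅕) - 2*½) = 2*(⅘ - 1) = 2*(-⅕) = -⅖ ≈ -0.40000)
(b*A)*(-43) = (9*(-⅖))*(-43) = -18/5*(-43) = 774/5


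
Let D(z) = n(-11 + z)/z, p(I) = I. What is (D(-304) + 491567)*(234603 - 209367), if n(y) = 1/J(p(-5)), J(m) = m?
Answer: 4713970234869/380 ≈ 1.2405e+10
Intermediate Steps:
n(y) = -⅕ (n(y) = 1/(-5) = -⅕)
D(z) = -1/(5*z)
(D(-304) + 491567)*(234603 - 209367) = (-⅕/(-304) + 491567)*(234603 - 209367) = (-⅕*(-1/304) + 491567)*25236 = (1/1520 + 491567)*25236 = (747181841/1520)*25236 = 4713970234869/380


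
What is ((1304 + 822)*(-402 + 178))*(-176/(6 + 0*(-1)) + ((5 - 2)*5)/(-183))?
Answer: 2563513792/183 ≈ 1.4008e+7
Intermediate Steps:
((1304 + 822)*(-402 + 178))*(-176/(6 + 0*(-1)) + ((5 - 2)*5)/(-183)) = (2126*(-224))*(-176/(6 + 0) + (3*5)*(-1/183)) = -476224*(-176/6 + 15*(-1/183)) = -476224*(-176*⅙ - 5/61) = -476224*(-88/3 - 5/61) = -476224*(-5383/183) = 2563513792/183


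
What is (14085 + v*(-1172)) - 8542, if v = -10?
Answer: 17263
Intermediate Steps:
(14085 + v*(-1172)) - 8542 = (14085 - 10*(-1172)) - 8542 = (14085 + 11720) - 8542 = 25805 - 8542 = 17263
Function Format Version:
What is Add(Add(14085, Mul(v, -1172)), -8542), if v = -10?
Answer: 17263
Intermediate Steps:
Add(Add(14085, Mul(v, -1172)), -8542) = Add(Add(14085, Mul(-10, -1172)), -8542) = Add(Add(14085, 11720), -8542) = Add(25805, -8542) = 17263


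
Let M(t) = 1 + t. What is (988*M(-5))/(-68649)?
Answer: 3952/68649 ≈ 0.057568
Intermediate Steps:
(988*M(-5))/(-68649) = (988*(1 - 5))/(-68649) = (988*(-4))*(-1/68649) = -3952*(-1/68649) = 3952/68649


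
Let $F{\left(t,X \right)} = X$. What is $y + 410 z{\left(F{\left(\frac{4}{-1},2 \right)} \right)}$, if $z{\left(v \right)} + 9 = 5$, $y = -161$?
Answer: $-1801$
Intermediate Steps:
$z{\left(v \right)} = -4$ ($z{\left(v \right)} = -9 + 5 = -4$)
$y + 410 z{\left(F{\left(\frac{4}{-1},2 \right)} \right)} = -161 + 410 \left(-4\right) = -161 - 1640 = -1801$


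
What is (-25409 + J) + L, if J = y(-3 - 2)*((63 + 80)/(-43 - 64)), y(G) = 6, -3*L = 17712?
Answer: -3351349/107 ≈ -31321.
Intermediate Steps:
L = -5904 (L = -⅓*17712 = -5904)
J = -858/107 (J = 6*((63 + 80)/(-43 - 64)) = 6*(143/(-107)) = 6*(143*(-1/107)) = 6*(-143/107) = -858/107 ≈ -8.0187)
(-25409 + J) + L = (-25409 - 858/107) - 5904 = -2719621/107 - 5904 = -3351349/107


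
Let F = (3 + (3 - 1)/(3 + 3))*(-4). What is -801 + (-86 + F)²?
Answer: 81595/9 ≈ 9066.1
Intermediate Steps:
F = -40/3 (F = (3 + 2/6)*(-4) = (3 + 2*(⅙))*(-4) = (3 + ⅓)*(-4) = (10/3)*(-4) = -40/3 ≈ -13.333)
-801 + (-86 + F)² = -801 + (-86 - 40/3)² = -801 + (-298/3)² = -801 + 88804/9 = 81595/9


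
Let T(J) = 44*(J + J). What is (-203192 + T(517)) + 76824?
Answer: -80872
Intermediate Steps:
T(J) = 88*J (T(J) = 44*(2*J) = 88*J)
(-203192 + T(517)) + 76824 = (-203192 + 88*517) + 76824 = (-203192 + 45496) + 76824 = -157696 + 76824 = -80872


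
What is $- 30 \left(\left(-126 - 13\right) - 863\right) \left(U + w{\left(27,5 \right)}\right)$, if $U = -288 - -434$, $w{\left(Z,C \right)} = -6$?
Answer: $4208400$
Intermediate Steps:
$U = 146$ ($U = -288 + 434 = 146$)
$- 30 \left(\left(-126 - 13\right) - 863\right) \left(U + w{\left(27,5 \right)}\right) = - 30 \left(\left(-126 - 13\right) - 863\right) \left(146 - 6\right) = - 30 \left(-139 - 863\right) 140 = - 30 \left(\left(-1002\right) 140\right) = \left(-30\right) \left(-140280\right) = 4208400$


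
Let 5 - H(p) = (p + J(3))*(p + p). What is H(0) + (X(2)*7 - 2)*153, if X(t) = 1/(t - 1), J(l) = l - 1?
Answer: 770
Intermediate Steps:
J(l) = -1 + l
X(t) = 1/(-1 + t)
H(p) = 5 - 2*p*(2 + p) (H(p) = 5 - (p + (-1 + 3))*(p + p) = 5 - (p + 2)*2*p = 5 - (2 + p)*2*p = 5 - 2*p*(2 + p))
H(0) + (X(2)*7 - 2)*153 = (5 - 4*0 - 2*0**2) + (7/(-1 + 2) - 2)*153 = (5 + 0 - 2*0) + (7/1 - 2)*153 = (5 + 0 + 0) + (1*7 - 2)*153 = 5 + (7 - 2)*153 = 5 + 5*153 = 5 + 765 = 770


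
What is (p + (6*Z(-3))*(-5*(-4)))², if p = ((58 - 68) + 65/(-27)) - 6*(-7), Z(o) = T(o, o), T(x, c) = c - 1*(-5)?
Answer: 52983841/729 ≈ 72680.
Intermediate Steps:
T(x, c) = 5 + c (T(x, c) = c + 5 = 5 + c)
Z(o) = 5 + o
p = 799/27 (p = (-10 + 65*(-1/27)) + 42 = (-10 - 65/27) + 42 = -335/27 + 42 = 799/27 ≈ 29.593)
(p + (6*Z(-3))*(-5*(-4)))² = (799/27 + (6*(5 - 3))*(-5*(-4)))² = (799/27 + (6*2)*20)² = (799/27 + 12*20)² = (799/27 + 240)² = (7279/27)² = 52983841/729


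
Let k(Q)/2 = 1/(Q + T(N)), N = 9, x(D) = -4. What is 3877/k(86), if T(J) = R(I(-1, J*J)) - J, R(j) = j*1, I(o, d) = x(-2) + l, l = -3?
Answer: 135695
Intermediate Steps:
I(o, d) = -7 (I(o, d) = -4 - 3 = -7)
R(j) = j
T(J) = -7 - J
k(Q) = 2/(-16 + Q) (k(Q) = 2/(Q + (-7 - 1*9)) = 2/(Q + (-7 - 9)) = 2/(Q - 16) = 2/(-16 + Q))
3877/k(86) = 3877/((2/(-16 + 86))) = 3877/((2/70)) = 3877/((2*(1/70))) = 3877/(1/35) = 3877*35 = 135695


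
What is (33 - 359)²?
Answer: 106276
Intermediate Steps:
(33 - 359)² = (-326)² = 106276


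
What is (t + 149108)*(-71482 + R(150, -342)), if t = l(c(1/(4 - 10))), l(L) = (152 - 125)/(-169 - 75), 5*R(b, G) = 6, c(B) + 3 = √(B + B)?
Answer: -650159424215/61 ≈ -1.0658e+10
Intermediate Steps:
c(B) = -3 + √2*√B (c(B) = -3 + √(B + B) = -3 + √(2*B) = -3 + √2*√B)
R(b, G) = 6/5 (R(b, G) = (⅕)*6 = 6/5)
l(L) = -27/244 (l(L) = 27/(-244) = 27*(-1/244) = -27/244)
t = -27/244 ≈ -0.11066
(t + 149108)*(-71482 + R(150, -342)) = (-27/244 + 149108)*(-71482 + 6/5) = (36382325/244)*(-357404/5) = -650159424215/61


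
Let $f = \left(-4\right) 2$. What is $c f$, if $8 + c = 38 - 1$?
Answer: $-232$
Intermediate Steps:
$f = -8$
$c = 29$ ($c = -8 + \left(38 - 1\right) = -8 + 37 = 29$)
$c f = 29 \left(-8\right) = -232$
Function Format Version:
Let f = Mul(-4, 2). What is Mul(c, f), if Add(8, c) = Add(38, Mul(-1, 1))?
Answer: -232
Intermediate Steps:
f = -8
c = 29 (c = Add(-8, Add(38, Mul(-1, 1))) = Add(-8, Add(38, -1)) = Add(-8, 37) = 29)
Mul(c, f) = Mul(29, -8) = -232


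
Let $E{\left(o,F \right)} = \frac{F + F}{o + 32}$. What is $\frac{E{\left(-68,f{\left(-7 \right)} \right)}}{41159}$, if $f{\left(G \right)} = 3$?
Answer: $- \frac{1}{246954} \approx -4.0493 \cdot 10^{-6}$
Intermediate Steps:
$E{\left(o,F \right)} = \frac{2 F}{32 + o}$
$\frac{E{\left(-68,f{\left(-7 \right)} \right)}}{41159} = \frac{2 \cdot 3 \frac{1}{32 - 68}}{41159} = 2 \cdot 3 \frac{1}{-36} \cdot \frac{1}{41159} = 2 \cdot 3 \left(- \frac{1}{36}\right) \frac{1}{41159} = \left(- \frac{1}{6}\right) \frac{1}{41159} = - \frac{1}{246954}$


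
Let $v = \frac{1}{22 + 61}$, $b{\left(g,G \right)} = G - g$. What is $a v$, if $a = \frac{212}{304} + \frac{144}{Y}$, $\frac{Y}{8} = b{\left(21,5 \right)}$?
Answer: $- \frac{65}{12616} \approx -0.0051522$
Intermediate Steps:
$Y = -128$ ($Y = 8 \left(5 - 21\right) = 8 \left(-16\right) = -128$)
$v = \frac{1}{83} \approx 0.012048$
$a = - \frac{65}{152}$ ($a = \frac{212}{304} + \frac{144}{-128} = 212 \cdot \frac{1}{304} + 144 \left(- \frac{1}{128}\right) = \frac{53}{76} - \frac{9}{8} = - \frac{65}{152} \approx -0.42763$)
$a v = \left(- \frac{65}{152}\right) \frac{1}{83} = - \frac{65}{12616}$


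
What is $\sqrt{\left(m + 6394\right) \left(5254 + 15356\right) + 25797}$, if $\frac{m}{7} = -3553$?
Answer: $i \sqrt{380785173} \approx 19514.0 i$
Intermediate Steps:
$m = -24871$ ($m = 7 \left(-3553\right) = -24871$)
$\sqrt{\left(m + 6394\right) \left(5254 + 15356\right) + 25797} = \sqrt{\left(-24871 + 6394\right) \left(5254 + 15356\right) + 25797} = \sqrt{\left(-18477\right) 20610 + 25797} = \sqrt{-380810970 + 25797} = \sqrt{-380785173} = i \sqrt{380785173}$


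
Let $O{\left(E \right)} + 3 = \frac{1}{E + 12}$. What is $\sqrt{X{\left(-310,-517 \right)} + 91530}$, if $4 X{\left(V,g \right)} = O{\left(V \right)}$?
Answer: $\frac{\sqrt{32512653770}}{596} \approx 302.54$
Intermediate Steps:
$O{\left(E \right)} = -3 + \frac{1}{12 + E}$ ($O{\left(E \right)} = -3 + \frac{1}{E + 12} = -3 + \frac{1}{12 + E}$)
$X{\left(V,g \right)} = \frac{-35 - 3 V}{4 \left(12 + V\right)}$ ($X{\left(V,g \right)} = \frac{\frac{1}{12 + V} \left(-35 - 3 V\right)}{4} = \frac{-35 - 3 V}{4 \left(12 + V\right)}$)
$\sqrt{X{\left(-310,-517 \right)} + 91530} = \sqrt{\frac{-35 - -930}{4 \left(12 - 310\right)} + 91530} = \sqrt{\frac{-35 + 930}{4 \left(-298\right)} + 91530} = \sqrt{\frac{1}{4} \left(- \frac{1}{298}\right) 895 + 91530} = \sqrt{- \frac{895}{1192} + 91530} = \sqrt{\frac{109102865}{1192}} = \frac{\sqrt{32512653770}}{596}$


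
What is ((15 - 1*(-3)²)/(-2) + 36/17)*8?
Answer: -120/17 ≈ -7.0588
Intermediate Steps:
((15 - 1*(-3)²)/(-2) + 36/17)*8 = ((15 - 1*9)*(-½) + 36*(1/17))*8 = ((15 - 9)*(-½) + 36/17)*8 = (6*(-½) + 36/17)*8 = (-3 + 36/17)*8 = -15/17*8 = -120/17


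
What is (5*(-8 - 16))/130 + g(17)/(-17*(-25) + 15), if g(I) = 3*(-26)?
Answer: -3147/2860 ≈ -1.1003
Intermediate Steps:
g(I) = -78
(5*(-8 - 16))/130 + g(17)/(-17*(-25) + 15) = (5*(-8 - 16))/130 - 78/(-17*(-25) + 15) = (5*(-24))*(1/130) - 78/(425 + 15) = -120*1/130 - 78/440 = -12/13 - 78*1/440 = -12/13 - 39/220 = -3147/2860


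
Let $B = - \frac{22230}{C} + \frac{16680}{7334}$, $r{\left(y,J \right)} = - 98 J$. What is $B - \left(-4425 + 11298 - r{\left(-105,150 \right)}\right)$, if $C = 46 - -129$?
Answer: $- \frac{2784798267}{128345} \approx -21698.0$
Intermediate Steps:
$C = 175$ ($C = 46 + 129 = 175$)
$B = - \frac{16011582}{128345}$ ($B = - \frac{22230}{175} + \frac{16680}{7334} = \left(-22230\right) \frac{1}{175} + 16680 \cdot \frac{1}{7334} = - \frac{4446}{35} + \frac{8340}{3667} = - \frac{16011582}{128345} \approx -124.75$)
$B - \left(-4425 + 11298 - r{\left(-105,150 \right)}\right) = - \frac{16011582}{128345} - \left(10275 + 11298\right) = - \frac{16011582}{128345} - 21573 = - \frac{2784798267}{128345}$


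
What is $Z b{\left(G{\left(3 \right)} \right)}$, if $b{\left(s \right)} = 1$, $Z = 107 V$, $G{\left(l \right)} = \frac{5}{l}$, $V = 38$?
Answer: $4066$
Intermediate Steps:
$Z = 4066$ ($Z = 107 \cdot 38 = 4066$)
$Z b{\left(G{\left(3 \right)} \right)} = 4066 \cdot 1 = 4066$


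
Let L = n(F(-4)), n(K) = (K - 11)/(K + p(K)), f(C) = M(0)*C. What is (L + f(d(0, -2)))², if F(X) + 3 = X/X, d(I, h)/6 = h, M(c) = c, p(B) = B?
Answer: 169/16 ≈ 10.563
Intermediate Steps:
d(I, h) = 6*h
F(X) = -2 (F(X) = -3 + X/X = -3 + 1 = -2)
f(C) = 0 (f(C) = 0*C = 0)
n(K) = (-11 + K)/(2*K) (n(K) = (K - 11)/(K + K) = (-11 + K)/((2*K)) = (-11 + K)*(1/(2*K)) = (-11 + K)/(2*K))
L = 13/4 (L = (½)*(-11 - 2)/(-2) = (½)*(-½)*(-13) = 13/4 ≈ 3.2500)
(L + f(d(0, -2)))² = (13/4 + 0)² = (13/4)² = 169/16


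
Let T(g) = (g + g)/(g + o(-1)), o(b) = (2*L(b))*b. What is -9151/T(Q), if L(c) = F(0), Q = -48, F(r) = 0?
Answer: -9151/2 ≈ -4575.5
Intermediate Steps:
L(c) = 0
o(b) = 0 (o(b) = (2*0)*b = 0*b = 0)
T(g) = 2 (T(g) = (g + g)/(g + 0) = (2*g)/g = 2)
-9151/T(Q) = -9151/2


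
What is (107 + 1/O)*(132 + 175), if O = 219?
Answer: 7194238/219 ≈ 32850.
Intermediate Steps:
(107 + 1/O)*(132 + 175) = (107 + 1/219)*(132 + 175) = (107 + 1/219)*307 = (23434/219)*307 = 7194238/219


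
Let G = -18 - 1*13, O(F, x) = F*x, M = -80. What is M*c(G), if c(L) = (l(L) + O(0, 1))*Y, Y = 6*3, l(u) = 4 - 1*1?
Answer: -4320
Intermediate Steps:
l(u) = 3 (l(u) = 4 - 1 = 3)
Y = 18
G = -31 (G = -18 - 13 = -31)
c(L) = 54 (c(L) = (3 + 0*1)*18 = (3 + 0)*18 = 3*18 = 54)
M*c(G) = -80*54 = -4320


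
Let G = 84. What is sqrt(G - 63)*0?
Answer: 0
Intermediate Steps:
sqrt(G - 63)*0 = sqrt(84 - 63)*0 = sqrt(21)*0 = 0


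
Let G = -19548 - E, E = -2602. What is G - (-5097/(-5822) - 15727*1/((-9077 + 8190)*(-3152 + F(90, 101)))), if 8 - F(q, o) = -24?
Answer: -136524285356183/8056017840 ≈ -16947.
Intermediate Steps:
F(q, o) = 32 (F(q, o) = 8 - 1*(-24) = 8 + 24 = 32)
G = -16946 (G = -19548 - 1*(-2602) = -19548 + 2602 = -16946)
G - (-5097/(-5822) - 15727*1/((-9077 + 8190)*(-3152 + F(90, 101)))) = -16946 - (-5097/(-5822) - 15727*1/((-9077 + 8190)*(-3152 + 32))) = -16946 - (-5097*(-1/5822) - 15727/((-887*(-3120)))) = -16946 - (5097/5822 - 15727/2767440) = -16946 - 1*7007039543/8056017840 = -16946 - 7007039543/8056017840 = -136524285356183/8056017840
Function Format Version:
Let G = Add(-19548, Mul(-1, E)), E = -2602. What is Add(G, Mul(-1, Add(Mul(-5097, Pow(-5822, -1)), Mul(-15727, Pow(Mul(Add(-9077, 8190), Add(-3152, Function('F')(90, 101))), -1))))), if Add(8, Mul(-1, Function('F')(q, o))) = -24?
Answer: Rational(-136524285356183, 8056017840) ≈ -16947.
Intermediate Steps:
Function('F')(q, o) = 32 (Function('F')(q, o) = Add(8, Mul(-1, -24)) = Add(8, 24) = 32)
G = -16946 (G = Add(-19548, Mul(-1, -2602)) = Add(-19548, 2602) = -16946)
Add(G, Mul(-1, Add(Mul(-5097, Pow(-5822, -1)), Mul(-15727, Pow(Mul(Add(-9077, 8190), Add(-3152, Function('F')(90, 101))), -1))))) = Add(-16946, Mul(-1, Add(Mul(-5097, Pow(-5822, -1)), Mul(-15727, Pow(Mul(Add(-9077, 8190), Add(-3152, 32)), -1))))) = Add(-16946, Mul(-1, Add(Mul(-5097, Rational(-1, 5822)), Mul(-15727, Pow(Mul(-887, -3120), -1))))) = Add(-16946, Mul(-1, Add(Rational(5097, 5822), Mul(-15727, Pow(2767440, -1))))) = Add(-16946, Mul(-1, Add(Rational(5097, 5822), Mul(-15727, Rational(1, 2767440))))) = Add(-16946, Mul(-1, Add(Rational(5097, 5822), Rational(-15727, 2767440)))) = Add(-16946, Mul(-1, Rational(7007039543, 8056017840))) = Add(-16946, Rational(-7007039543, 8056017840)) = Rational(-136524285356183, 8056017840)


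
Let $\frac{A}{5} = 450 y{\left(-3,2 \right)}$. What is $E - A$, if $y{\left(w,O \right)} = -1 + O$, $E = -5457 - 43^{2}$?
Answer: $-9556$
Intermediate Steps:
$E = -7306$ ($E = -5457 - 1849 = -7306$)
$A = 2250$ ($A = 5 \cdot 450 \left(-1 + 2\right) = 5 \cdot 450 \cdot 1 = 5 \cdot 450 = 2250$)
$E - A = -7306 - 2250 = -9556$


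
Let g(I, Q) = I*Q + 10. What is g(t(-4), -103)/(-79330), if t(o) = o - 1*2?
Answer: -314/39665 ≈ -0.0079163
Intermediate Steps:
t(o) = -2 + o (t(o) = o - 2 = -2 + o)
g(I, Q) = 10 + I*Q
g(t(-4), -103)/(-79330) = (10 + (-2 - 4)*(-103))/(-79330) = (10 - 6*(-103))*(-1/79330) = (10 + 618)*(-1/79330) = 628*(-1/79330) = -314/39665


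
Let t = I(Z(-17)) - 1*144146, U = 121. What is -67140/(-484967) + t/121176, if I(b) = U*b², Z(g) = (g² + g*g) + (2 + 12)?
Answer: 10251905070353/29383180596 ≈ 348.90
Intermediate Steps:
Z(g) = 14 + 2*g² (Z(g) = (g² + g²) + 14 = 2*g² + 14 = 14 + 2*g²)
I(b) = 121*b²
t = 42261998 (t = 121*(14 + 2*(-17)²)² - 1*144146 = 121*(14 + 2*289)² - 144146 = 121*(14 + 578)² - 144146 = 121*592² - 144146 = 121*350464 - 144146 = 42406144 - 144146 = 42261998)
-67140/(-484967) + t/121176 = -67140/(-484967) + 42261998/121176 = -67140*(-1/484967) + 42261998*(1/121176) = 67140/484967 + 21130999/60588 = 10251905070353/29383180596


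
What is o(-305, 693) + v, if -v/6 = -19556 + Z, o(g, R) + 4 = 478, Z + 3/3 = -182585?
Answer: 1213326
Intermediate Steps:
Z = -182586 (Z = -1 - 182585 = -182586)
o(g, R) = 474 (o(g, R) = -4 + 478 = 474)
v = 1212852 (v = -6*(-19556 - 182586) = -6*(-202142) = 1212852)
o(-305, 693) + v = 474 + 1212852 = 1213326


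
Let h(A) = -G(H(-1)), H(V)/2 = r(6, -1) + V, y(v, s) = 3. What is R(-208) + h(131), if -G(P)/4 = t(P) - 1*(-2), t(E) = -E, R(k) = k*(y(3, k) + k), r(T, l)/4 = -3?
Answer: 42752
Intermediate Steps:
r(T, l) = -12 (r(T, l) = 4*(-3) = -12)
R(k) = k*(3 + k)
H(V) = -24 + 2*V (H(V) = 2*(-12 + V) = -24 + 2*V)
G(P) = -8 + 4*P (G(P) = -4*(-P - 1*(-2)) = -4*(-P + 2) = -4*(2 - P) = -8 + 4*P)
h(A) = 112 (h(A) = -(-8 + 4*(-24 + 2*(-1))) = -(-8 + 4*(-24 - 2)) = -(-8 + 4*(-26)) = -(-8 - 104) = -1*(-112) = 112)
R(-208) + h(131) = -208*(3 - 208) + 112 = -208*(-205) + 112 = 42640 + 112 = 42752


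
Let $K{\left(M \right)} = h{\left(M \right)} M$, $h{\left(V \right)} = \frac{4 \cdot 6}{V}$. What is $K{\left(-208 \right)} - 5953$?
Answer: $-5929$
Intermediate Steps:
$h{\left(V \right)} = \frac{24}{V}$
$K{\left(M \right)} = 24$ ($K{\left(M \right)} = \frac{24}{M} M = 24$)
$K{\left(-208 \right)} - 5953 = 24 - 5953 = -5929$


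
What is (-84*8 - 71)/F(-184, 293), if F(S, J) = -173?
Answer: 743/173 ≈ 4.2948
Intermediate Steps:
(-84*8 - 71)/F(-184, 293) = (-84*8 - 71)/(-173) = (-672 - 71)*(-1/173) = -743*(-1/173) = 743/173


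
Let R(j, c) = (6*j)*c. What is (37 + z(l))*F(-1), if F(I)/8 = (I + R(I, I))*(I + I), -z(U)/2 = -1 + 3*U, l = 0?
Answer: -3120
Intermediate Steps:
R(j, c) = 6*c*j
z(U) = 2 - 6*U (z(U) = -2*(-1 + 3*U) = 2 - 6*U)
F(I) = 16*I*(I + 6*I²) (F(I) = 8*((I + 6*I*I)*(I + I)) = 8*((I + 6*I²)*(2*I)) = 8*(2*I*(I + 6*I²)) = 16*I*(I + 6*I²))
(37 + z(l))*F(-1) = (37 + (2 - 6*0))*((-1)²*(16 + 96*(-1))) = (37 + (2 + 0))*(1*(16 - 96)) = (37 + 2)*(1*(-80)) = 39*(-80) = -3120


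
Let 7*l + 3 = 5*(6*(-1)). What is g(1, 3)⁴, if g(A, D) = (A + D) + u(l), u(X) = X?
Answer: 625/2401 ≈ 0.26031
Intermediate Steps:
l = -33/7 (l = -3/7 + (5*(6*(-1)))/7 = -3/7 + (5*(-6))/7 = -3/7 + (⅐)*(-30) = -3/7 - 30/7 = -33/7 ≈ -4.7143)
g(A, D) = -33/7 + A + D (g(A, D) = (A + D) - 33/7 = -33/7 + A + D)
g(1, 3)⁴ = (-33/7 + 1 + 3)⁴ = (-5/7)⁴ = 625/2401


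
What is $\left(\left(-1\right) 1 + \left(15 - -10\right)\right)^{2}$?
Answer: $576$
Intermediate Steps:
$\left(\left(-1\right) 1 + \left(15 - -10\right)\right)^{2} = \left(-1 + \left(15 + 10\right)\right)^{2} = \left(-1 + 25\right)^{2} = 24^{2} = 576$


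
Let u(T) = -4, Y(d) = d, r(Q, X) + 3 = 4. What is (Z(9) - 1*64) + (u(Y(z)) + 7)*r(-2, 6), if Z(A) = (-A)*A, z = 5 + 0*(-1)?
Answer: -142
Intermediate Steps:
r(Q, X) = 1 (r(Q, X) = -3 + 4 = 1)
z = 5 (z = 5 + 0 = 5)
Z(A) = -A**2
(Z(9) - 1*64) + (u(Y(z)) + 7)*r(-2, 6) = (-1*9**2 - 1*64) + (-4 + 7)*1 = (-1*81 - 64) + 3*1 = (-81 - 64) + 3 = -145 + 3 = -142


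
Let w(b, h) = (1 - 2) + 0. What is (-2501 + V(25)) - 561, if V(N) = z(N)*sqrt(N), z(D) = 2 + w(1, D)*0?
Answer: -3052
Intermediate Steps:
w(b, h) = -1 (w(b, h) = -1 + 0 = -1)
z(D) = 2 (z(D) = 2 - 1*0 = 2 + 0 = 2)
V(N) = 2*sqrt(N)
(-2501 + V(25)) - 561 = (-2501 + 2*sqrt(25)) - 561 = (-2501 + 2*5) - 561 = (-2501 + 10) - 561 = -2491 - 561 = -3052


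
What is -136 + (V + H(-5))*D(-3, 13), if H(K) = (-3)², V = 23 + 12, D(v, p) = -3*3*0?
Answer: -136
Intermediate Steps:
D(v, p) = 0 (D(v, p) = -9*0 = 0)
V = 35
H(K) = 9
-136 + (V + H(-5))*D(-3, 13) = -136 + (35 + 9)*0 = -136 + 44*0 = -136 + 0 = -136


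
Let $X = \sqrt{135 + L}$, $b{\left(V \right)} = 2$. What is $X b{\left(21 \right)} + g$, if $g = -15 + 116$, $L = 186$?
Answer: $101 + 2 \sqrt{321} \approx 136.83$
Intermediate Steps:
$g = 101$
$X = \sqrt{321}$ ($X = \sqrt{135 + 186} = \sqrt{321} \approx 17.916$)
$X b{\left(21 \right)} + g = \sqrt{321} \cdot 2 + 101 = 2 \sqrt{321} + 101 = 101 + 2 \sqrt{321}$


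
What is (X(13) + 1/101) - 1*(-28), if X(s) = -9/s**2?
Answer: 477192/17069 ≈ 27.957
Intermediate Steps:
X(s) = -9/s**2
(X(13) + 1/101) - 1*(-28) = (-9/13**2 + 1/101) - 1*(-28) = (-9*1/169 + 1/101) + 28 = (-9/169 + 1/101) + 28 = -740/17069 + 28 = 477192/17069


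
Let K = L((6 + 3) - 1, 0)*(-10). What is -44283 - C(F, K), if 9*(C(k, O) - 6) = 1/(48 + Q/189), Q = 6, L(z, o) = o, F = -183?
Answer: -134018521/3026 ≈ -44289.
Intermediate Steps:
K = 0 (K = 0*(-10) = 0)
C(k, O) = 18163/3026 (C(k, O) = 6 + 1/(9*(48 + 6/189)) = 6 + 1/(9*(48 + 6*(1/189))) = 6 + 1/(9*(48 + 2/63)) = 6 + 1/(9*(3026/63)) = 6 + (⅑)*(63/3026) = 6 + 7/3026 = 18163/3026)
-44283 - C(F, K) = -44283 - 1*18163/3026 = -44283 - 18163/3026 = -134018521/3026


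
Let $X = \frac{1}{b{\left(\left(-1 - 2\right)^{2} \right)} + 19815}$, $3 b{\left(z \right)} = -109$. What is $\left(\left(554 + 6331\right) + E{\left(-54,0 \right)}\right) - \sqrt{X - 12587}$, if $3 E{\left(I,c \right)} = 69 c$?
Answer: $6885 - \frac{i \sqrt{11078954304986}}{29668} \approx 6885.0 - 112.19 i$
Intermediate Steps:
$b{\left(z \right)} = - \frac{109}{3}$ ($b{\left(z \right)} = \frac{1}{3} \left(-109\right) = - \frac{109}{3}$)
$E{\left(I,c \right)} = 23 c$ ($E{\left(I,c \right)} = \frac{69 c}{3} = 23 c$)
$X = \frac{3}{59336}$ ($X = \frac{1}{- \frac{109}{3} + 19815} = \frac{1}{\frac{59336}{3}} = \frac{3}{59336} \approx 5.056 \cdot 10^{-5}$)
$\left(\left(554 + 6331\right) + E{\left(-54,0 \right)}\right) - \sqrt{X - 12587} = \left(\left(554 + 6331\right) + 23 \cdot 0\right) - \sqrt{\frac{3}{59336} - 12587} = \left(6885 + 0\right) - \sqrt{- \frac{746862229}{59336}} = 6885 - \frac{i \sqrt{11078954304986}}{29668}$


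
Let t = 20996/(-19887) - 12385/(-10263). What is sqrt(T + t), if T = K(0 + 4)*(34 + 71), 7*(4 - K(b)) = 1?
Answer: 4*sqrt(13022642422326922)/22677809 ≈ 20.128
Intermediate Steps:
K(b) = 27/7 (K(b) = 4 - 1/7*1 = 4 - 1/7 = 27/7)
T = 405 (T = 27*(34 + 71)/7 = (27/7)*105 = 405)
t = 3424283/22677809 (t = 20996*(-1/19887) - 12385*(-1/10263) = -20996/19887 + 12385/10263 = 3424283/22677809 ≈ 0.15100)
sqrt(T + t) = sqrt(405 + 3424283/22677809) = sqrt(9187936928/22677809) = 4*sqrt(13022642422326922)/22677809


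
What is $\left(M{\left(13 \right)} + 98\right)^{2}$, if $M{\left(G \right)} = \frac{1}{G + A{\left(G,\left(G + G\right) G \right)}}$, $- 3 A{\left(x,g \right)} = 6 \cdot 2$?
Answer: $\frac{779689}{81} \approx 9625.8$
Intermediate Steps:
$A{\left(x,g \right)} = -4$ ($A{\left(x,g \right)} = - \frac{6 \cdot 2}{3} = \left(- \frac{1}{3}\right) 12 = -4$)
$M{\left(G \right)} = \frac{1}{-4 + G}$ ($M{\left(G \right)} = \frac{1}{G - 4} = \frac{1}{-4 + G}$)
$\left(M{\left(13 \right)} + 98\right)^{2} = \left(\frac{1}{-4 + 13} + 98\right)^{2} = \left(\frac{1}{9} + 98\right)^{2} = \left(\frac{883}{9}\right)^{2} = \frac{779689}{81}$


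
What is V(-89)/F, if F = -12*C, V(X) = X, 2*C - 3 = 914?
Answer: 89/5502 ≈ 0.016176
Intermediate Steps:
C = 917/2 (C = 3/2 + (½)*914 = 3/2 + 457 = 917/2 ≈ 458.50)
F = -5502 (F = -12*917/2 = -5502)
V(-89)/F = -89/(-5502) = -89*(-1/5502) = 89/5502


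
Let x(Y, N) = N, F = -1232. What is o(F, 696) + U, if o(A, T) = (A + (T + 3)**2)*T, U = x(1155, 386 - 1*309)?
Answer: 339208901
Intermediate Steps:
U = 77 (U = 386 - 1*309 = 386 - 309 = 77)
o(A, T) = T*(A + (3 + T)**2) (o(A, T) = (A + (3 + T)**2)*T = T*(A + (3 + T)**2))
o(F, 696) + U = 696*(-1232 + (3 + 696)**2) + 77 = 696*(-1232 + 699**2) + 77 = 696*(-1232 + 488601) + 77 = 696*487369 + 77 = 339208824 + 77 = 339208901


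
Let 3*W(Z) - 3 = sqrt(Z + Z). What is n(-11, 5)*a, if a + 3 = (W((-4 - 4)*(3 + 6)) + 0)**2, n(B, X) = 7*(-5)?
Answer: 630 - 280*I ≈ 630.0 - 280.0*I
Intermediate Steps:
n(B, X) = -35
W(Z) = 1 + sqrt(2)*sqrt(Z)/3 (W(Z) = 1 + sqrt(Z + Z)/3 = 1 + sqrt(2*Z)/3 = 1 + (sqrt(2)*sqrt(Z))/3 = 1 + sqrt(2)*sqrt(Z)/3)
a = -3 + (1 + 4*I)**2 (a = -3 + ((1 + sqrt(2)*sqrt((-4 - 4)*(3 + 6))/3) + 0)**2 = -3 + ((1 + sqrt(2)*sqrt(-8*9)/3) + 0)**2 = -3 + ((1 + sqrt(2)*sqrt(-72)/3) + 0)**2 = -3 + ((1 + sqrt(2)*(6*I*sqrt(2))/3) + 0)**2 = -3 + ((1 + 4*I) + 0)**2 = -3 + (1 + 4*I)**2 ≈ -18.0 + 8.0*I)
n(-11, 5)*a = -35*(-18 + 8*I) = 630 - 280*I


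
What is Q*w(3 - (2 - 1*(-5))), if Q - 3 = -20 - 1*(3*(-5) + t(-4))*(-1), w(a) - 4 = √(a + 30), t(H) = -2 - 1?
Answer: -140 - 35*√26 ≈ -318.47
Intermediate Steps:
t(H) = -3
w(a) = 4 + √(30 + a) (w(a) = 4 + √(a + 30) = 4 + √(30 + a))
Q = -35 (Q = 3 + (-20 - 1*(3*(-5) - 3)*(-1)) = 3 + (-20 - 1*(-15 - 3)*(-1)) = 3 + (-20 - 1*(-18)*(-1)) = 3 + (-20 - (-18)*(-1)) = 3 + (-20 - 1*18) = 3 + (-20 - 18) = 3 - 38 = -35)
Q*w(3 - (2 - 1*(-5))) = -35*(4 + √(30 + (3 - (2 - 1*(-5))))) = -35*(4 + √(30 + (3 - (2 + 5)))) = -35*(4 + √(30 + (3 - 1*7))) = -35*(4 + √(30 + (3 - 7))) = -35*(4 + √(30 - 4)) = -35*(4 + √26) = -140 - 35*√26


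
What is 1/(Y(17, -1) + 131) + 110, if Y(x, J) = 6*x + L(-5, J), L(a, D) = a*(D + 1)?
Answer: 25631/233 ≈ 110.00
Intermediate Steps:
L(a, D) = a*(1 + D)
Y(x, J) = -5 - 5*J + 6*x (Y(x, J) = 6*x - 5*(1 + J) = 6*x + (-5 - 5*J) = -5 - 5*J + 6*x)
1/(Y(17, -1) + 131) + 110 = 1/((-5 - 5*(-1) + 6*17) + 131) + 110 = 1/((-5 + 5 + 102) + 131) + 110 = 1/(102 + 131) + 110 = 1/233 + 110 = 25631/233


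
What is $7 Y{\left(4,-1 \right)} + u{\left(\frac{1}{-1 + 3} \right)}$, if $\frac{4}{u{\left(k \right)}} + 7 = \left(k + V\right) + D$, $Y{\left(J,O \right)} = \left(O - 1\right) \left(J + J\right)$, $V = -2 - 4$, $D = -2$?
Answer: $- \frac{3256}{29} \approx -112.28$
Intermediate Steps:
$V = -6$ ($V = -2 - 4 = -6$)
$Y{\left(J,O \right)} = 2 J \left(-1 + O\right)$ ($Y{\left(J,O \right)} = \left(-1 + O\right) 2 J = 2 J \left(-1 + O\right)$)
$u{\left(k \right)} = \frac{4}{-15 + k}$ ($u{\left(k \right)} = \frac{4}{-7 + \left(\left(k - 6\right) - 2\right)} = \frac{4}{-7 + \left(\left(-6 + k\right) - 2\right)} = \frac{4}{-7 + \left(-8 + k\right)} = \frac{4}{-15 + k}$)
$7 Y{\left(4,-1 \right)} + u{\left(\frac{1}{-1 + 3} \right)} = 7 \cdot 2 \cdot 4 \left(-1 - 1\right) + \frac{4}{-15 + \frac{1}{-1 + 3}} = 7 \cdot 2 \cdot 4 \left(-2\right) + \frac{4}{-15 + \frac{1}{2}} = 7 \left(-16\right) + \frac{4}{-15 + \frac{1}{2}} = -112 + \frac{4}{- \frac{29}{2}} = -112 + 4 \left(- \frac{2}{29}\right) = -112 - \frac{8}{29} = - \frac{3256}{29}$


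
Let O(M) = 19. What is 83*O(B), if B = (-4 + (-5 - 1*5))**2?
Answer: 1577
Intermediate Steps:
B = 196 (B = (-4 + (-5 - 5))**2 = (-4 - 10)**2 = (-14)**2 = 196)
83*O(B) = 83*19 = 1577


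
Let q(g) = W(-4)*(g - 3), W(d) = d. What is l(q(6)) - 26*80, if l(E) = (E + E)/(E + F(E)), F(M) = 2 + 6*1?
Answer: -2074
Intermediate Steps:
F(M) = 8 (F(M) = 2 + 6 = 8)
q(g) = 12 - 4*g (q(g) = -4*(g - 3) = -4*(-3 + g) = 12 - 4*g)
l(E) = 2*E/(8 + E) (l(E) = (E + E)/(E + 8) = (2*E)/(8 + E) = 2*E/(8 + E))
l(q(6)) - 26*80 = 2*(12 - 4*6)/(8 + (12 - 4*6)) - 26*80 = 2*(12 - 24)/(8 + (12 - 24)) - 2080 = 2*(-12)/(8 - 12) - 2080 = 2*(-12)/(-4) - 2080 = 2*(-12)*(-¼) - 2080 = 6 - 2080 = -2074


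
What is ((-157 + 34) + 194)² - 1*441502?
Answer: -436461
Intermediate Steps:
((-157 + 34) + 194)² - 1*441502 = (-123 + 194)² - 441502 = 71² - 441502 = 5041 - 441502 = -436461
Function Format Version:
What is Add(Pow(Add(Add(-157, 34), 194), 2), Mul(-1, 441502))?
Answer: -436461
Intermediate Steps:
Add(Pow(Add(Add(-157, 34), 194), 2), Mul(-1, 441502)) = Add(Pow(Add(-123, 194), 2), -441502) = Add(Pow(71, 2), -441502) = Add(5041, -441502) = -436461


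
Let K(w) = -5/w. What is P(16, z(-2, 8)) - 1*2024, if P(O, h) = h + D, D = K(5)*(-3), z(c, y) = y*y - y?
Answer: -1965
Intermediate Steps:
z(c, y) = y**2 - y
D = 3 (D = -5/5*(-3) = -5*1/5*(-3) = -1*(-3) = 3)
P(O, h) = 3 + h (P(O, h) = h + 3 = 3 + h)
P(16, z(-2, 8)) - 1*2024 = (3 + 8*(-1 + 8)) - 1*2024 = (3 + 8*7) - 2024 = (3 + 56) - 2024 = 59 - 2024 = -1965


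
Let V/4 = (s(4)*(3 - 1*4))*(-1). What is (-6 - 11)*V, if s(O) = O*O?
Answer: -1088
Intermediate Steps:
s(O) = O²
V = 64 (V = 4*((4²*(3 - 1*4))*(-1)) = 4*((16*(3 - 4))*(-1)) = 4*((16*(-1))*(-1)) = 4*(-16*(-1)) = 4*16 = 64)
(-6 - 11)*V = (-6 - 11)*64 = -17*64 = -1088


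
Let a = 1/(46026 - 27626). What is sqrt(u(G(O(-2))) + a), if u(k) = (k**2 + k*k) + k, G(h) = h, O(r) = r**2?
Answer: sqrt(30470446)/920 ≈ 6.0000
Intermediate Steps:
a = 1/18400 ≈ 5.4348e-5
u(k) = k + 2*k**2 (u(k) = (k**2 + k**2) + k = 2*k**2 + k = k + 2*k**2)
sqrt(u(G(O(-2))) + a) = sqrt((-2)**2*(1 + 2*(-2)**2) + 1/18400) = sqrt(4*(1 + 2*4) + 1/18400) = sqrt(4*(1 + 8) + 1/18400) = sqrt(4*9 + 1/18400) = sqrt(36 + 1/18400) = sqrt(662401/18400) = sqrt(30470446)/920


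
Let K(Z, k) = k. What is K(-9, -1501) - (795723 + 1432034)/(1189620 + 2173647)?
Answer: -219586588/146229 ≈ -1501.7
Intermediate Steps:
K(-9, -1501) - (795723 + 1432034)/(1189620 + 2173647) = -1501 - (795723 + 1432034)/(1189620 + 2173647) = -1501 - 2227757/3363267 = -1501 - 1*96859/146229 = -1501 - 96859/146229 = -219586588/146229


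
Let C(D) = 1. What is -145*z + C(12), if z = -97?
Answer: 14066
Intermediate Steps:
-145*z + C(12) = -145*(-97) + 1 = 14065 + 1 = 14066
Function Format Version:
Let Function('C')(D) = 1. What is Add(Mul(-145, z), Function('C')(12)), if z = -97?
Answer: 14066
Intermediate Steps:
Add(Mul(-145, z), Function('C')(12)) = Add(Mul(-145, -97), 1) = Add(14065, 1) = 14066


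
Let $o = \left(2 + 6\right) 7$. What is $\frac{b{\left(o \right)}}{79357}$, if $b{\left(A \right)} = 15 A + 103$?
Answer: $\frac{943}{79357} \approx 0.011883$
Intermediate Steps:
$o = 56$ ($o = 8 \cdot 7 = 56$)
$b{\left(A \right)} = 103 + 15 A$
$\frac{b{\left(o \right)}}{79357} = \frac{103 + 15 \cdot 56}{79357} = \left(103 + 840\right) \frac{1}{79357} = 943 \cdot \frac{1}{79357} = \frac{943}{79357}$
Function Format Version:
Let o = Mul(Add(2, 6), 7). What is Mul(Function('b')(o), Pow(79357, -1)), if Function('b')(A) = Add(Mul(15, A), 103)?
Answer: Rational(943, 79357) ≈ 0.011883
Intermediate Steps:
o = 56 (o = Mul(8, 7) = 56)
Function('b')(A) = Add(103, Mul(15, A))
Mul(Function('b')(o), Pow(79357, -1)) = Mul(Add(103, Mul(15, 56)), Pow(79357, -1)) = Mul(Add(103, 840), Rational(1, 79357)) = Mul(943, Rational(1, 79357)) = Rational(943, 79357)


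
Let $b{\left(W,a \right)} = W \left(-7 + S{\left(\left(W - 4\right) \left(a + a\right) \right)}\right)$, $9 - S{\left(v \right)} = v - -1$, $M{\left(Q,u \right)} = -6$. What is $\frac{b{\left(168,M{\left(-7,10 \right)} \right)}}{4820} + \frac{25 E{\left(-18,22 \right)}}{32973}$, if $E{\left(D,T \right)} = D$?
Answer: $\frac{908752968}{13244155} \approx 68.615$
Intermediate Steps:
$S{\left(v \right)} = 8 - v$ ($S{\left(v \right)} = 9 - \left(v - -1\right) = 9 - \left(v + 1\right) = 9 - \left(1 + v\right) = 8 - v$)
$b{\left(W,a \right)} = W \left(1 - 2 a \left(-4 + W\right)\right)$ ($b{\left(W,a \right)} = W \left(-7 - \left(-8 + \left(W - 4\right) \left(a + a\right)\right)\right) = W \left(-7 - \left(-8 + \left(-4 + W\right) 2 a\right)\right) = W \left(-7 - \left(-8 + 2 a \left(-4 + W\right)\right)\right) = W \left(1 - 2 a \left(-4 + W\right)\right)$)
$\frac{b{\left(168,M{\left(-7,10 \right)} \right)}}{4820} + \frac{25 E{\left(-18,22 \right)}}{32973} = \frac{\left(-1\right) 168 \left(-1 + 2 \left(-6\right) \left(-4 + 168\right)\right)}{4820} + \frac{25 \left(-18\right)}{32973} = \left(-1\right) 168 \left(-1 + 2 \left(-6\right) 164\right) \frac{1}{4820} - \frac{150}{10991} = \left(-1\right) 168 \left(-1 - 1968\right) \frac{1}{4820} - \frac{150}{10991} = \left(-1\right) 168 \left(-1969\right) \frac{1}{4820} - \frac{150}{10991} = 330792 \cdot \frac{1}{4820} - \frac{150}{10991} = \frac{82698}{1205} - \frac{150}{10991} = \frac{908752968}{13244155}$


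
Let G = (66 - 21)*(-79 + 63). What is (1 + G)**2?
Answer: 516961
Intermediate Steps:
G = -720 (G = 45*(-16) = -720)
(1 + G)**2 = (1 - 720)**2 = (-719)**2 = 516961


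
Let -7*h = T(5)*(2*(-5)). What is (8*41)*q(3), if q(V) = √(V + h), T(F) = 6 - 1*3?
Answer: 328*√357/7 ≈ 885.34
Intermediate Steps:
T(F) = 3 (T(F) = 6 - 3 = 3)
h = 30/7 (h = -3*2*(-5)/7 = -3*(-10)/7 = -⅐*(-30) = 30/7 ≈ 4.2857)
q(V) = √(30/7 + V) (q(V) = √(V + 30/7) = √(30/7 + V))
(8*41)*q(3) = (8*41)*(√(210 + 49*3)/7) = 328*(√(210 + 147)/7) = 328*(√357/7) = 328*√357/7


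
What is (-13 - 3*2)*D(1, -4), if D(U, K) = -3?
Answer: 57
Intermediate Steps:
(-13 - 3*2)*D(1, -4) = (-13 - 3*2)*(-3) = (-13 - 6)*(-3) = -19*(-3) = 57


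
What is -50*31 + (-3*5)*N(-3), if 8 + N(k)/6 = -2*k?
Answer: -1370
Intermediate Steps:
N(k) = -48 - 12*k (N(k) = -48 + 6*(-2*k) = -48 - 12*k)
-50*31 + (-3*5)*N(-3) = -50*31 + (-3*5)*(-48 - 12*(-3)) = -1550 - 15*(-48 + 36) = -1550 - 15*(-12) = -1550 + 180 = -1370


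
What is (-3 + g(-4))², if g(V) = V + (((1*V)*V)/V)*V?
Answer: 81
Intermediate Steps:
g(V) = V + V² (g(V) = V + ((V*V)/V)*V = V + (V²/V)*V = V + V*V = V + V²)
(-3 + g(-4))² = (-3 - 4*(1 - 4))² = (-3 - 4*(-3))² = (-3 + 12)² = 9² = 81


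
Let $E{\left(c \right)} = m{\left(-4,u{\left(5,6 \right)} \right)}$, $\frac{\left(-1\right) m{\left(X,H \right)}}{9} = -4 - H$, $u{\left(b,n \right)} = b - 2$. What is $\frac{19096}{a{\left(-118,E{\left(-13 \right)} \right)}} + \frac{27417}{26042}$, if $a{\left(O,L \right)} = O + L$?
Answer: $- \frac{45071827}{130210} \approx -346.15$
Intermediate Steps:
$u{\left(b,n \right)} = -2 + b$ ($u{\left(b,n \right)} = b - 2 = -2 + b$)
$m{\left(X,H \right)} = 36 + 9 H$ ($m{\left(X,H \right)} = - 9 \left(-4 - H\right) = 36 + 9 H$)
$E{\left(c \right)} = 63$ ($E{\left(c \right)} = 36 + 9 \left(-2 + 5\right) = 36 + 9 \cdot 3 = 36 + 27 = 63$)
$a{\left(O,L \right)} = L + O$
$\frac{19096}{a{\left(-118,E{\left(-13 \right)} \right)}} + \frac{27417}{26042} = \frac{19096}{63 - 118} + \frac{27417}{26042} = \frac{19096}{-55} + 27417 \cdot \frac{1}{26042} = 19096 \left(- \frac{1}{55}\right) + \frac{27417}{26042} = - \frac{1736}{5} + \frac{27417}{26042} = - \frac{45071827}{130210}$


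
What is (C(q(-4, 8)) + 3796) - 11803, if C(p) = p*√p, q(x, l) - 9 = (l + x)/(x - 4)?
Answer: -8007 + 17*√34/4 ≈ -7982.2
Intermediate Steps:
q(x, l) = 9 + (l + x)/(-4 + x) (q(x, l) = 9 + (l + x)/(x - 4) = 9 + (l + x)/(-4 + x))
C(p) = p^(3/2)
(C(q(-4, 8)) + 3796) - 11803 = (((-36 + 8 + 10*(-4))/(-4 - 4))^(3/2) + 3796) - 11803 = (((-36 + 8 - 40)/(-8))^(3/2) + 3796) - 11803 = ((-⅛*(-68))^(3/2) + 3796) - 11803 = ((17/2)^(3/2) + 3796) - 11803 = (17*√34/4 + 3796) - 11803 = (3796 + 17*√34/4) - 11803 = -8007 + 17*√34/4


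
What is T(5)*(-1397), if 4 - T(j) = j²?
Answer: 29337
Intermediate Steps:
T(j) = 4 - j²
T(5)*(-1397) = (4 - 1*5²)*(-1397) = (4 - 1*25)*(-1397) = (4 - 25)*(-1397) = -21*(-1397) = 29337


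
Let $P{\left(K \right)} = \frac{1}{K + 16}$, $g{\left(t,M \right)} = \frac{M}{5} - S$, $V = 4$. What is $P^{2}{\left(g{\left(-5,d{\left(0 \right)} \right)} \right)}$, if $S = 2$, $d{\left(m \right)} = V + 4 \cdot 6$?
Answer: $\frac{25}{9604} \approx 0.0026031$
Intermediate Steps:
$d{\left(m \right)} = 28$ ($d{\left(m \right)} = 4 + 4 \cdot 6 = 4 + 24 = 28$)
$g{\left(t,M \right)} = -2 + \frac{M}{5}$ ($g{\left(t,M \right)} = \frac{M}{5} - 2 = -2 + \frac{M}{5}$)
$P{\left(K \right)} = \frac{1}{16 + K}$
$P^{2}{\left(g{\left(-5,d{\left(0 \right)} \right)} \right)} = \left(\frac{1}{16 + \left(-2 + \frac{1}{5} \cdot 28\right)}\right)^{2} = \left(\frac{1}{16 + \left(-2 + \frac{28}{5}\right)}\right)^{2} = \left(\frac{1}{16 + \frac{18}{5}}\right)^{2} = \left(\frac{1}{\frac{98}{5}}\right)^{2} = \left(\frac{5}{98}\right)^{2} = \frac{25}{9604}$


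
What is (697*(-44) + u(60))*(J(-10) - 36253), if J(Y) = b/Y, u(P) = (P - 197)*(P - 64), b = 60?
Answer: 1092121080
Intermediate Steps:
u(P) = (-197 + P)*(-64 + P)
J(Y) = 60/Y
(697*(-44) + u(60))*(J(-10) - 36253) = (697*(-44) + (12608 + 60**2 - 261*60))*(60/(-10) - 36253) = (-30668 + (12608 + 3600 - 15660))*(60*(-1/10) - 36253) = (-30668 + 548)*(-6 - 36253) = -30120*(-36259) = 1092121080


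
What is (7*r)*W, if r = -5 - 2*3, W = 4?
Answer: -308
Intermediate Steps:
r = -11 (r = -5 - 6 = -11)
(7*r)*W = (7*(-11))*4 = -77*4 = -308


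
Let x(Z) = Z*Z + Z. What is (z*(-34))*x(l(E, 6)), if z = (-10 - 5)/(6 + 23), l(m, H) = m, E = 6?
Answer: 21420/29 ≈ 738.62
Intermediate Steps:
x(Z) = Z + Z² (x(Z) = Z² + Z = Z + Z²)
z = -15/29 ≈ -0.51724
(z*(-34))*x(l(E, 6)) = (-15/29*(-34))*(6*(1 + 6)) = 510*(6*7)/29 = (510/29)*42 = 21420/29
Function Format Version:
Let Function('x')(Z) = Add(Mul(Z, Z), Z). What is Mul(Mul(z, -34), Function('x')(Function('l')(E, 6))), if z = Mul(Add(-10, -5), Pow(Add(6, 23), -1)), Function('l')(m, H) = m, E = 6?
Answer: Rational(21420, 29) ≈ 738.62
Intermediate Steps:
Function('x')(Z) = Add(Z, Pow(Z, 2)) (Function('x')(Z) = Add(Pow(Z, 2), Z) = Add(Z, Pow(Z, 2)))
z = Rational(-15, 29) (z = Mul(-15, Pow(29, -1)) = Mul(-15, Rational(1, 29)) = Rational(-15, 29) ≈ -0.51724)
Mul(Mul(z, -34), Function('x')(Function('l')(E, 6))) = Mul(Mul(Rational(-15, 29), -34), Mul(6, Add(1, 6))) = Mul(Rational(510, 29), Mul(6, 7)) = Mul(Rational(510, 29), 42) = Rational(21420, 29)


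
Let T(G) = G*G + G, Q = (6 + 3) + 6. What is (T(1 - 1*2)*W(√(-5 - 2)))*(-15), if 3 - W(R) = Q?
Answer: 0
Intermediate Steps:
Q = 15 (Q = 9 + 6 = 15)
T(G) = G + G² (T(G) = G² + G = G + G²)
W(R) = -12 (W(R) = 3 - 1*15 = 3 - 15 = -12)
(T(1 - 1*2)*W(√(-5 - 2)))*(-15) = (((1 - 1*2)*(1 + (1 - 1*2)))*(-12))*(-15) = (((1 - 2)*(1 + (1 - 2)))*(-12))*(-15) = (-(1 - 1)*(-12))*(-15) = (-1*0*(-12))*(-15) = (0*(-12))*(-15) = 0*(-15) = 0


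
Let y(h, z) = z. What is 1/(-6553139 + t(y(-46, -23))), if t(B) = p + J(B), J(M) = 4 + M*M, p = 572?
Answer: -1/6552034 ≈ -1.5262e-7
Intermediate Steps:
J(M) = 4 + M²
t(B) = 576 + B² (t(B) = 572 + (4 + B²) = 576 + B²)
1/(-6553139 + t(y(-46, -23))) = 1/(-6553139 + (576 + (-23)²)) = 1/(-6553139 + (576 + 529)) = 1/(-6553139 + 1105) = 1/(-6552034) = -1/6552034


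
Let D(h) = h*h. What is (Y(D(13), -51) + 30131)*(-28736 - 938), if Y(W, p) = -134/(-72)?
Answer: -16094925371/18 ≈ -8.9416e+8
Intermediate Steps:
D(h) = h²
Y(W, p) = 67/36 (Y(W, p) = -134*(-1/72) = 67/36)
(Y(D(13), -51) + 30131)*(-28736 - 938) = (67/36 + 30131)*(-28736 - 938) = (1084783/36)*(-29674) = -16094925371/18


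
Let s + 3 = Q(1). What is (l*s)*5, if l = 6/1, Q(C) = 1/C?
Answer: -60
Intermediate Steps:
l = 6 (l = 6*1 = 6)
s = -2 (s = -3 + 1/1 = -3 + 1 = -2)
(l*s)*5 = (6*(-2))*5 = -12*5 = -60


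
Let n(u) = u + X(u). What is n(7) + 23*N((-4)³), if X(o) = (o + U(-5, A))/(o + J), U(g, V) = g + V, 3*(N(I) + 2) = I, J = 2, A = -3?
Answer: -4768/9 ≈ -529.78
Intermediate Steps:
N(I) = -2 + I/3
U(g, V) = V + g
X(o) = (-8 + o)/(2 + o) (X(o) = (o + (-3 - 5))/(o + 2) = (o - 8)/(2 + o) = (-8 + o)/(2 + o))
n(u) = u + (-8 + u)/(2 + u)
n(7) + 23*N((-4)³) = (-8 + 7 + 7*(2 + 7))/(2 + 7) + 23*(-2 + (⅓)*(-4)³) = (-8 + 7 + 7*9)/9 + 23*(-2 + (⅓)*(-64)) = (-8 + 7 + 63)/9 + 23*(-2 - 64/3) = (⅑)*62 + 23*(-70/3) = 62/9 - 1610/3 = -4768/9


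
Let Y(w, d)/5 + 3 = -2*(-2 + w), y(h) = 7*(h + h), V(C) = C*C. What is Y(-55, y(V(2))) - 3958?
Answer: -3403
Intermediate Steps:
V(C) = C²
y(h) = 14*h (y(h) = 7*(2*h) = 14*h)
Y(w, d) = 5 - 10*w (Y(w, d) = -15 + 5*(-2*(-2 + w)) = -15 + 5*(4 - 2*w) = -15 + (20 - 10*w) = 5 - 10*w)
Y(-55, y(V(2))) - 3958 = (5 - 10*(-55)) - 3958 = (5 + 550) - 3958 = 555 - 3958 = -3403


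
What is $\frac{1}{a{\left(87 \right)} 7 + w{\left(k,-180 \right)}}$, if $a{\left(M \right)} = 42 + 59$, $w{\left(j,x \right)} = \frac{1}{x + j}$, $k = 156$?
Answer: $\frac{24}{16967} \approx 0.0014145$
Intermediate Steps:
$w{\left(j,x \right)} = \frac{1}{j + x}$
$a{\left(M \right)} = 101$
$\frac{1}{a{\left(87 \right)} 7 + w{\left(k,-180 \right)}} = \frac{1}{101 \cdot 7 + \frac{1}{156 - 180}} = \frac{1}{707 + \frac{1}{-24}} = \frac{1}{707 - \frac{1}{24}} = \frac{1}{\frac{16967}{24}} = \frac{24}{16967}$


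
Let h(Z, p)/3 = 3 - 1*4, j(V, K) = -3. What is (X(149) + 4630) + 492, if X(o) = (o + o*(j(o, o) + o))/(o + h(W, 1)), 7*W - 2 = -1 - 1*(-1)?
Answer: 769715/146 ≈ 5272.0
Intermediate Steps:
W = 2/7 (W = 2/7 + (-1 - 1*(-1))/7 = 2/7 + (-1 + 1)/7 = 2/7 + (⅐)*0 = 2/7 + 0 = 2/7 ≈ 0.28571)
h(Z, p) = -3 (h(Z, p) = 3*(3 - 1*4) = 3*(3 - 4) = 3*(-1) = -3)
X(o) = (o + o*(-3 + o))/(-3 + o) (X(o) = (o + o*(-3 + o))/(o - 3) = (o + o*(-3 + o))/(-3 + o))
(X(149) + 4630) + 492 = (149*(-2 + 149)/(-3 + 149) + 4630) + 492 = (149*147/146 + 4630) + 492 = (149*(1/146)*147 + 4630) + 492 = (21903/146 + 4630) + 492 = 697883/146 + 492 = 769715/146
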